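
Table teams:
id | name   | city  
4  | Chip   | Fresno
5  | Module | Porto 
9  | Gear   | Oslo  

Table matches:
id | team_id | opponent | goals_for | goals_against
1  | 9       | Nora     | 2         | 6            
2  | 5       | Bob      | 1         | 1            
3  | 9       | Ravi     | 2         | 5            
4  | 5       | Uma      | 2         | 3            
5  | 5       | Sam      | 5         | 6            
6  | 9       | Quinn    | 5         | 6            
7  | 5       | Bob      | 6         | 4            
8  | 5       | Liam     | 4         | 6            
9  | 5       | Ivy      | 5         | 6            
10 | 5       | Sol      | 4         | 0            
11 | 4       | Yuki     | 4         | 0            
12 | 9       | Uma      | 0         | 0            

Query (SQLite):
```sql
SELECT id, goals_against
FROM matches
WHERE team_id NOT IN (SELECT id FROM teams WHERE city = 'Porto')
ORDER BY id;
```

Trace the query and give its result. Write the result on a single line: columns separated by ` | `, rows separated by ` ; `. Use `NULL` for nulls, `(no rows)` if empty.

1 | 6 ; 3 | 5 ; 6 | 6 ; 11 | 0 ; 12 | 0

Inner query: teams.id where city = 'Porto'.
Outer: keep matches rows whose team_id is not in that set.
Inner query → {5}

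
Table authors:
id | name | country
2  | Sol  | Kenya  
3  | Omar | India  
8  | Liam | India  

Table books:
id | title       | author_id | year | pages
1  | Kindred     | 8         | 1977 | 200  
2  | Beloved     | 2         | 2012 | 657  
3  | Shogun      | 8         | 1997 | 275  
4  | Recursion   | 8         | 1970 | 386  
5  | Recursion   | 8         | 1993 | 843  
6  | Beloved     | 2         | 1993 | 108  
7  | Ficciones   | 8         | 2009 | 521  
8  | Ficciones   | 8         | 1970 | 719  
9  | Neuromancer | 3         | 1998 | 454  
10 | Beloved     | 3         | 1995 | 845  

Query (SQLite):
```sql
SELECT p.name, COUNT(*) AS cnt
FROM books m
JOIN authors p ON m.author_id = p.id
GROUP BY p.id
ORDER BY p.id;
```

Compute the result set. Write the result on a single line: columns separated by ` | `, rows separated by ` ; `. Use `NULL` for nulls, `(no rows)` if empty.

Join each books row to its authors via author_id.
Group joined rows by authors.id; compute COUNT(*) per group.
  2: ids {2, 6} → COUNT(*)=2
  3: ids {9, 10} → COUNT(*)=2
  8: ids {1, 3, 4, 5, 7, 8} → COUNT(*)=6

Sol | 2 ; Omar | 2 ; Liam | 6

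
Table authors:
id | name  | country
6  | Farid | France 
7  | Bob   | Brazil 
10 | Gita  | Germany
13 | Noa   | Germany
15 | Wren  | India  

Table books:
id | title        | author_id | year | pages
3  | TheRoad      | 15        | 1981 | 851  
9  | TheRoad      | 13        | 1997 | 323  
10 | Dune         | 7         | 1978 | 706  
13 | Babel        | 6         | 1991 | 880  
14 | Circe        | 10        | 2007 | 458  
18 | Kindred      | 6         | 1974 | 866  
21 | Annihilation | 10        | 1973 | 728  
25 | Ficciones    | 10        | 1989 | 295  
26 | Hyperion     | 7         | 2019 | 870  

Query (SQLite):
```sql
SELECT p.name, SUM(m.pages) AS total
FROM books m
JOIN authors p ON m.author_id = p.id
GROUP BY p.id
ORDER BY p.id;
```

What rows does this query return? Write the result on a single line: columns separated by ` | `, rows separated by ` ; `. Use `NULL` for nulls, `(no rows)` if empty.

Farid | 1746 ; Bob | 1576 ; Gita | 1481 ; Noa | 323 ; Wren | 851

Join each books row to its authors via author_id.
Group joined rows by authors.id; compute SUM(m.pages) per group.
  6: ids {13, 18} → SUM(m.pages)=1746
  7: ids {10, 26} → SUM(m.pages)=1576
  10: ids {14, 21, 25} → SUM(m.pages)=1481
  13: ids {9} → SUM(m.pages)=323
  15: ids {3} → SUM(m.pages)=851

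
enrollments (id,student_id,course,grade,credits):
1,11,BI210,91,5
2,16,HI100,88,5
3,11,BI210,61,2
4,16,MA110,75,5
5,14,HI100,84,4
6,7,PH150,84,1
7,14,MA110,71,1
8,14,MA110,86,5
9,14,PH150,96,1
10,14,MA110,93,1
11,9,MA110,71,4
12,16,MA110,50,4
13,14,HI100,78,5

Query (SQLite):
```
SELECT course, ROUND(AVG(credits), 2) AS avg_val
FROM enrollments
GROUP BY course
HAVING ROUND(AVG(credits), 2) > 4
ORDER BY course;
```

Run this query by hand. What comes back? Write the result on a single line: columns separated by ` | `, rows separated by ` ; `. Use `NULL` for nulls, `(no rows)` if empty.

HI100 | 4.67

Partition enrollments by course; compute ROUND(AVG(credits), 2) within each group.
HAVING: keep groups where ROUND(AVG(credits), 2) > 4.
  BI210: ids {1, 3} → ROUND(AVG(credits), 2)=3.5
  HI100: ids {2, 5, 13} → ROUND(AVG(credits), 2)=4.67
  MA110: ids {4, 7, 8, 10, 11, 12} → ROUND(AVG(credits), 2)=3.33
  PH150: ids {6, 9} → ROUND(AVG(credits), 2)=1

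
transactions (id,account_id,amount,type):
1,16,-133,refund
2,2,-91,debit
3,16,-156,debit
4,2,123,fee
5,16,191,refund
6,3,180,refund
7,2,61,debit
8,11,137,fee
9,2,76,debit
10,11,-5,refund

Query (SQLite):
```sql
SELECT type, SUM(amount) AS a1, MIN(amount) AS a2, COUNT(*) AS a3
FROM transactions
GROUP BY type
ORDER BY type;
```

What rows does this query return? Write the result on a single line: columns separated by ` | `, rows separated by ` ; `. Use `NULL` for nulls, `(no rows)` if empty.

debit | -110 | -156 | 4 ; fee | 260 | 123 | 2 ; refund | 233 | -133 | 4

Group transactions by type.
Per group compute: SUM(amount), MIN(amount), COUNT(*).
  debit: ids {2, 3, 7, 9} → SUM(amount)=-110, MIN(amount)=-156, COUNT(*)=4
  fee: ids {4, 8} → SUM(amount)=260, MIN(amount)=123, COUNT(*)=2
  refund: ids {1, 5, 6, 10} → SUM(amount)=233, MIN(amount)=-133, COUNT(*)=4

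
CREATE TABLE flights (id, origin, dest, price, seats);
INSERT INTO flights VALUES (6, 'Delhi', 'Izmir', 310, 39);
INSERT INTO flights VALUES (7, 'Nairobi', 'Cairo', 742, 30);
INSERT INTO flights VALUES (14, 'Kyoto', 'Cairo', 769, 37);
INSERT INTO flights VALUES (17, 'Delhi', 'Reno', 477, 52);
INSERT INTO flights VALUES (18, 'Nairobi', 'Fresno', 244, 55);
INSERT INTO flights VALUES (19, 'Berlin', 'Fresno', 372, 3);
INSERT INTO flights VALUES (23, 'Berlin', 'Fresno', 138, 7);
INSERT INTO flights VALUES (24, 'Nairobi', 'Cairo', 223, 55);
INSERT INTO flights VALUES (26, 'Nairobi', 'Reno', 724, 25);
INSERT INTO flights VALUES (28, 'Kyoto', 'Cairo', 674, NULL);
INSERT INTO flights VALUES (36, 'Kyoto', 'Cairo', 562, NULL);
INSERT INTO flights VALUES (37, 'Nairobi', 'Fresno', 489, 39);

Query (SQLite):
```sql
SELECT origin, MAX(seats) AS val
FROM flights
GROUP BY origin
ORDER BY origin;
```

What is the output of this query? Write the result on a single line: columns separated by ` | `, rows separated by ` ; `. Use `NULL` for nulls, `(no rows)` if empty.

Partition flights by origin; compute MAX(seats) within each group.
  Berlin: ids {19, 23} → MAX(seats)=7
  Delhi: ids {6, 17} → MAX(seats)=52
  Kyoto: ids {14, 28, 36} → MAX(seats)=37
  Nairobi: ids {7, 18, 24, 26, 37} → MAX(seats)=55

Berlin | 7 ; Delhi | 52 ; Kyoto | 37 ; Nairobi | 55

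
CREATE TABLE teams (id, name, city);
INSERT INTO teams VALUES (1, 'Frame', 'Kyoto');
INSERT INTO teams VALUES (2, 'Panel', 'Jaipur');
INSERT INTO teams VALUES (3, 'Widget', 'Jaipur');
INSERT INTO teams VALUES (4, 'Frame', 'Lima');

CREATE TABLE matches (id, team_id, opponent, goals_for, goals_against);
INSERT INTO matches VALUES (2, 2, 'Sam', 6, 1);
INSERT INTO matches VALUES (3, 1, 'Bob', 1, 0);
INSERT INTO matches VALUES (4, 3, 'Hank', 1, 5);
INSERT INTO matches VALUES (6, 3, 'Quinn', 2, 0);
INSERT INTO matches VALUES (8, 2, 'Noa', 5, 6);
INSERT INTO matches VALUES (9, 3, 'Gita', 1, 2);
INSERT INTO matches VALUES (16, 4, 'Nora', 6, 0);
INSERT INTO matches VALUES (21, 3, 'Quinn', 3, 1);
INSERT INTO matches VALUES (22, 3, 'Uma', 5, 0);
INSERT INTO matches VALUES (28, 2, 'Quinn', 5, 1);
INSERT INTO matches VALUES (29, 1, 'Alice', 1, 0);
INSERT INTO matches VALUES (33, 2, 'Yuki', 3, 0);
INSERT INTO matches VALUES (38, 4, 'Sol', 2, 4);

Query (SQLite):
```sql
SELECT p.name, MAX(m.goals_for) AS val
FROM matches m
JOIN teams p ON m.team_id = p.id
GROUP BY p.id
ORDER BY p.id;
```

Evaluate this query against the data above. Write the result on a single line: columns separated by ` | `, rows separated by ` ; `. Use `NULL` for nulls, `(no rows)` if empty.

Join each matches row to its teams via team_id.
Group joined rows by teams.id; compute MAX(m.goals_for) per group.
  1: ids {3, 29} → MAX(m.goals_for)=1
  2: ids {2, 8, 28, 33} → MAX(m.goals_for)=6
  3: ids {4, 6, 9, 21, 22} → MAX(m.goals_for)=5
  4: ids {16, 38} → MAX(m.goals_for)=6

Frame | 1 ; Panel | 6 ; Widget | 5 ; Frame | 6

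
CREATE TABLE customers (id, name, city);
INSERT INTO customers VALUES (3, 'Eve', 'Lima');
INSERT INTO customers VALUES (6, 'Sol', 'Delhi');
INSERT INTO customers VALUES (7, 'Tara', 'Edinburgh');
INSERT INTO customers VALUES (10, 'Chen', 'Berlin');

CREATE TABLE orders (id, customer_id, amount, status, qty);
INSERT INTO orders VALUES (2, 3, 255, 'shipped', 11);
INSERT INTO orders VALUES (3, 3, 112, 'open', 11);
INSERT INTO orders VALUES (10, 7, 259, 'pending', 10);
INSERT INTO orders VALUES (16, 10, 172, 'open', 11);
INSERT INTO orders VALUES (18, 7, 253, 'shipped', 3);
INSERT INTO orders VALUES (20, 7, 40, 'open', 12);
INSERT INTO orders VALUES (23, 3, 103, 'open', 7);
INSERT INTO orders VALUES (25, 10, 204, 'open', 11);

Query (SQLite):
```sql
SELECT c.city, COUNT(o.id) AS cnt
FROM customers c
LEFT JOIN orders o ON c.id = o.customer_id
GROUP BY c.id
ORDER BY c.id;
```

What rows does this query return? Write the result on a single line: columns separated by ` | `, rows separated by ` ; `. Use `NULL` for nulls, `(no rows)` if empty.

LEFT JOIN keeps every customers row; unmatched ones get NULL for orders columns.
Group by customers.id and compute COUNT(o.id). COUNT(col) of an all-NULL group is 0.
  3: ids {2, 3, 23} → COUNT(o.id)=3
  6: ids {—} → COUNT(o.id)=0
  7: ids {10, 18, 20} → COUNT(o.id)=3
  10: ids {16, 25} → COUNT(o.id)=2

Lima | 3 ; Delhi | 0 ; Edinburgh | 3 ; Berlin | 2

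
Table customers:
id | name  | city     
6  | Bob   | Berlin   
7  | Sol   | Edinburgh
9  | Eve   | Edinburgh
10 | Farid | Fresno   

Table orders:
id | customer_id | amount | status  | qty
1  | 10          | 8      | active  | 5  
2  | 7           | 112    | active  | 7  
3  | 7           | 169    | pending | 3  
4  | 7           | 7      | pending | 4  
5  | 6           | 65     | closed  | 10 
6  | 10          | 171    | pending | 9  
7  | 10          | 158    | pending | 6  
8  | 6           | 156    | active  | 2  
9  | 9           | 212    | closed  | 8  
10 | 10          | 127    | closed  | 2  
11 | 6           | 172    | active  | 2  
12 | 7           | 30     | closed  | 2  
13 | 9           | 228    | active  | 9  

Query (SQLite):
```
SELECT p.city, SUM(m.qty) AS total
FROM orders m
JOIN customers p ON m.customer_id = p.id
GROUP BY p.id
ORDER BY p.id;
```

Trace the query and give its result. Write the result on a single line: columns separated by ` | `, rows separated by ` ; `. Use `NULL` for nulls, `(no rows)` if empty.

Berlin | 14 ; Edinburgh | 16 ; Edinburgh | 17 ; Fresno | 22

Join each orders row to its customers via customer_id.
Group joined rows by customers.id; compute SUM(m.qty) per group.
  6: ids {5, 8, 11} → SUM(m.qty)=14
  7: ids {2, 3, 4, 12} → SUM(m.qty)=16
  9: ids {9, 13} → SUM(m.qty)=17
  10: ids {1, 6, 7, 10} → SUM(m.qty)=22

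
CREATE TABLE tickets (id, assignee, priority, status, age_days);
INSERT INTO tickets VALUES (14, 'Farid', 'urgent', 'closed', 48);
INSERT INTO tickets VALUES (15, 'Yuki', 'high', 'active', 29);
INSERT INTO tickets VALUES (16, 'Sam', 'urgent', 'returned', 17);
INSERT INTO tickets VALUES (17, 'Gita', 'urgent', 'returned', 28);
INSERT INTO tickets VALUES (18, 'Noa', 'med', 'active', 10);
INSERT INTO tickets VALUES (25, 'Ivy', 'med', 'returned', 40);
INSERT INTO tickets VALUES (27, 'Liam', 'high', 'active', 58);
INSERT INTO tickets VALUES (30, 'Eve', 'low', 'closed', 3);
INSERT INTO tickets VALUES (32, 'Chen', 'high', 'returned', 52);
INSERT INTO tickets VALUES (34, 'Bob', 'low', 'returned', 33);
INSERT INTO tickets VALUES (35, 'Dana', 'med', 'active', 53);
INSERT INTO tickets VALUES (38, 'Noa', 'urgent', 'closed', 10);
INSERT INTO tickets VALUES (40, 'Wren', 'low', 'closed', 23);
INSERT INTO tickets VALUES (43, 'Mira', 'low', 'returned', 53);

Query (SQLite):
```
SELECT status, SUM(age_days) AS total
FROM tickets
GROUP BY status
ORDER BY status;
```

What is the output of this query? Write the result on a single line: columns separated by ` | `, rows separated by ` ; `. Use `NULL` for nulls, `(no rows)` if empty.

Partition tickets by status; compute SUM(age_days) within each group.
  active: ids {15, 18, 27, 35} → SUM(age_days)=150
  closed: ids {14, 30, 38, 40} → SUM(age_days)=84
  returned: ids {16, 17, 25, 32, 34, 43} → SUM(age_days)=223

active | 150 ; closed | 84 ; returned | 223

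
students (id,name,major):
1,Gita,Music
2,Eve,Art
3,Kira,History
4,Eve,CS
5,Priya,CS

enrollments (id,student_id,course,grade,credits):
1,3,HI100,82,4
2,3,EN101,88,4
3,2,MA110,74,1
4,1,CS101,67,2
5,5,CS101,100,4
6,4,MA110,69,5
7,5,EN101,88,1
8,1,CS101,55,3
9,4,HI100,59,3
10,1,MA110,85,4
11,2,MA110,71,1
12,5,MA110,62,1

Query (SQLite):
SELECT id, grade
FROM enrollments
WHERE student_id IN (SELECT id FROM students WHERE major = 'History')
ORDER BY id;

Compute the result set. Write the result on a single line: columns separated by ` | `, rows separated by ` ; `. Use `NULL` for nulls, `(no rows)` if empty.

1 | 82 ; 2 | 88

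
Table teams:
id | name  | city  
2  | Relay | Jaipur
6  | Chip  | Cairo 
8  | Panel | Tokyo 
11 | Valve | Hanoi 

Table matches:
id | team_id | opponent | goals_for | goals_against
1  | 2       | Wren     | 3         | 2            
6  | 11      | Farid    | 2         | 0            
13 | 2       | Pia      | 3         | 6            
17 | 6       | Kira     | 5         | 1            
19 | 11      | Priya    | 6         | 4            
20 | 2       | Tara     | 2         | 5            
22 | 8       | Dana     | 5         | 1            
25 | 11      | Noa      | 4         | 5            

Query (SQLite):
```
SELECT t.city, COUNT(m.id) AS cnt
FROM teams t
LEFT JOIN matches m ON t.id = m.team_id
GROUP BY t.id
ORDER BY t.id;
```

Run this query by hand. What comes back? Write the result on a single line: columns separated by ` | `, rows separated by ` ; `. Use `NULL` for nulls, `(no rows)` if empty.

LEFT JOIN keeps every teams row; unmatched ones get NULL for matches columns.
Group by teams.id and compute COUNT(m.id). COUNT(col) of an all-NULL group is 0.
  2: ids {1, 13, 20} → COUNT(m.id)=3
  6: ids {17} → COUNT(m.id)=1
  8: ids {22} → COUNT(m.id)=1
  11: ids {6, 19, 25} → COUNT(m.id)=3

Jaipur | 3 ; Cairo | 1 ; Tokyo | 1 ; Hanoi | 3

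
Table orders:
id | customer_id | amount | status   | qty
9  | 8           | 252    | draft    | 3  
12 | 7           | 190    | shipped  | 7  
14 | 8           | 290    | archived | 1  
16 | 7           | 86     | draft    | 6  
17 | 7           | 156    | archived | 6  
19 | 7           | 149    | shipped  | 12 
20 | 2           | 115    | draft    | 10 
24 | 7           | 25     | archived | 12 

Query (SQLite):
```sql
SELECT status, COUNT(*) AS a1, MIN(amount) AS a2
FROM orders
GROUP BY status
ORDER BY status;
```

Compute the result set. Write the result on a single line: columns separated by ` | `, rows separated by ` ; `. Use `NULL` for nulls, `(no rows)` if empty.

archived | 3 | 25 ; draft | 3 | 86 ; shipped | 2 | 149

Group orders by status.
Per group compute: COUNT(*), MIN(amount).
  archived: ids {14, 17, 24} → COUNT(*)=3, MIN(amount)=25
  draft: ids {9, 16, 20} → COUNT(*)=3, MIN(amount)=86
  shipped: ids {12, 19} → COUNT(*)=2, MIN(amount)=149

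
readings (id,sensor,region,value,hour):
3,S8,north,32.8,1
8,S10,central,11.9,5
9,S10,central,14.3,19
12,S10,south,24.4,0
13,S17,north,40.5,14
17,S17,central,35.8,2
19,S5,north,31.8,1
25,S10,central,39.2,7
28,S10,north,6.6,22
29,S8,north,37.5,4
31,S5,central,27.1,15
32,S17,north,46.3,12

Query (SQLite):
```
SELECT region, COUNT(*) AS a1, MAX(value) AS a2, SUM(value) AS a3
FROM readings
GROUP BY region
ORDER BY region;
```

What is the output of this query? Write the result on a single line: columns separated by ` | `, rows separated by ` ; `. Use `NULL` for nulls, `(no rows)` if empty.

central | 5 | 39.2 | 128.3 ; north | 6 | 46.3 | 195.5 ; south | 1 | 24.4 | 24.4

Group readings by region.
Per group compute: COUNT(*), MAX(value), SUM(value).
  central: ids {8, 9, 17, 25, 31} → COUNT(*)=5, MAX(value)=39.2, SUM(value)=128.3
  north: ids {3, 13, 19, 28, 29, 32} → COUNT(*)=6, MAX(value)=46.3, SUM(value)=195.5
  south: ids {12} → COUNT(*)=1, MAX(value)=24.4, SUM(value)=24.4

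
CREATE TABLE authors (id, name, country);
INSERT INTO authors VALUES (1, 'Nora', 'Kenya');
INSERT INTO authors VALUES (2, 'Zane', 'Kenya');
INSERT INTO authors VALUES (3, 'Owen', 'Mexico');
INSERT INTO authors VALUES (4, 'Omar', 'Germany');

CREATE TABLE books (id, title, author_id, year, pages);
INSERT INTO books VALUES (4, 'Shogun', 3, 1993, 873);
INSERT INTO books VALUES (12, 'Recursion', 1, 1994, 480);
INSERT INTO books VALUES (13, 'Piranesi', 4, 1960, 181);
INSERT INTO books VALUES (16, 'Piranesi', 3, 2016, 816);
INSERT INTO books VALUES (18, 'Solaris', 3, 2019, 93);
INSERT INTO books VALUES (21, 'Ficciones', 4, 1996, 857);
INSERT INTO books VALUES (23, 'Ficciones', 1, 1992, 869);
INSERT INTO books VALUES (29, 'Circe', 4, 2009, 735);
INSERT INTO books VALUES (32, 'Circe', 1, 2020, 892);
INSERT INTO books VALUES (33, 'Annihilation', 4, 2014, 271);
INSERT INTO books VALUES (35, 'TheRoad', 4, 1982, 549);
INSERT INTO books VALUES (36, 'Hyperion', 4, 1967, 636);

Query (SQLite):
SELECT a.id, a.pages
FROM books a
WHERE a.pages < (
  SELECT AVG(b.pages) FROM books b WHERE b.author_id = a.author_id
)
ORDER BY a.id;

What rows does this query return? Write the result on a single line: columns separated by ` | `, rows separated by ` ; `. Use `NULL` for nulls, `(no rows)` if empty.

12 | 480 ; 13 | 181 ; 18 | 93 ; 33 | 271

For each books row a, compute AVG(pages) over rows sharing a.author_id.
Keep row a if a.pages < that per-group AVG.
  author_id=1: AVG(pages) = 747.0
  author_id=3: AVG(pages) = 594.0
  author_id=4: AVG(pages) = 538.166667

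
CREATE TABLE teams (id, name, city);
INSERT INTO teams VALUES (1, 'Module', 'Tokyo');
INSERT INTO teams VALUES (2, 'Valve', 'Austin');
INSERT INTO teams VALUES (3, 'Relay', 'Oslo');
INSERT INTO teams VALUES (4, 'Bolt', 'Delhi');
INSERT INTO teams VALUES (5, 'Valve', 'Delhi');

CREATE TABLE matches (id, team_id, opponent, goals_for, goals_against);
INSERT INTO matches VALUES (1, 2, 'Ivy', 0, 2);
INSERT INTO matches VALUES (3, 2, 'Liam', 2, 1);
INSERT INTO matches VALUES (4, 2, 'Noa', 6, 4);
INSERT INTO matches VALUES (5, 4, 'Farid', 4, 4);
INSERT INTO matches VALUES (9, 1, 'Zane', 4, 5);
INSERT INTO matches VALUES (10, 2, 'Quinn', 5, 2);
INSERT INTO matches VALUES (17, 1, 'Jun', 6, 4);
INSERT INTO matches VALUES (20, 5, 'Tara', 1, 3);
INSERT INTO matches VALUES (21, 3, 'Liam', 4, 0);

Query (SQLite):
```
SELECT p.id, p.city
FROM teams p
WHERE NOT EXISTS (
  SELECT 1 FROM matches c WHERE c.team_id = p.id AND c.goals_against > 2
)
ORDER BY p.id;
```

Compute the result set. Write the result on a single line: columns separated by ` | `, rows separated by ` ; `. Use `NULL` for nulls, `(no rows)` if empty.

3 | Oslo

For each teams row, check whether any matches with matching team_id has goals_against > 2.
Keep rows where that is false.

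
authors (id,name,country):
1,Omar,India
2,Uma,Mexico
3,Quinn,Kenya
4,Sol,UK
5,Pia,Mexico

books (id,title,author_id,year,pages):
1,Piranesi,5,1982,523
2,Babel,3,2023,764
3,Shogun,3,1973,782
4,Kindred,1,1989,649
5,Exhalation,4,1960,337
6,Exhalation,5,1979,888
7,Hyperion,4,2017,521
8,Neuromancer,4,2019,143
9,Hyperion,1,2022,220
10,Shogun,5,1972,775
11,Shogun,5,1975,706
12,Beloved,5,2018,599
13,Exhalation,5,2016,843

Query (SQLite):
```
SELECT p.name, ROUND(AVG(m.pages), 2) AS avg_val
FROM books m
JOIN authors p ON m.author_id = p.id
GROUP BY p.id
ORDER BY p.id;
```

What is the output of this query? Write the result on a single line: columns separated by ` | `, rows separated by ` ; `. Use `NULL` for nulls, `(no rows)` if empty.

Omar | 434.5 ; Quinn | 773 ; Sol | 333.67 ; Pia | 722.33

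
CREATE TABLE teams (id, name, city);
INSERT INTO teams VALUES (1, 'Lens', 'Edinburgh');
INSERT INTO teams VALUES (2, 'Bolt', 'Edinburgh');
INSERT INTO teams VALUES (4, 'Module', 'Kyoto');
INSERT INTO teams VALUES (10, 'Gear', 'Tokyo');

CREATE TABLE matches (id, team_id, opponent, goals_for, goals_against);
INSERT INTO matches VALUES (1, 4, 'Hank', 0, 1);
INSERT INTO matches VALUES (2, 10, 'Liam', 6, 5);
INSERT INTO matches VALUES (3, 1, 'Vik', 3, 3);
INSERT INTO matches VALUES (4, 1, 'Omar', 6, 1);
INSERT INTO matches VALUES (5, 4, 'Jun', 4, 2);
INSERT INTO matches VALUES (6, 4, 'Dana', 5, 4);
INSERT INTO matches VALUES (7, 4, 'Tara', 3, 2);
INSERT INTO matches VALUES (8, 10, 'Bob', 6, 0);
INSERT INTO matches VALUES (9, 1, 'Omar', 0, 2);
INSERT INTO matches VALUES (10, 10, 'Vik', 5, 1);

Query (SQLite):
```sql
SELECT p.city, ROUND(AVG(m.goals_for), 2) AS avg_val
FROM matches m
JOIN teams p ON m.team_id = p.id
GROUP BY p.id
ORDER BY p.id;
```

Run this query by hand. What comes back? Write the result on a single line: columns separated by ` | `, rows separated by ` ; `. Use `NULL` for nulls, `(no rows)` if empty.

Edinburgh | 3 ; Kyoto | 3 ; Tokyo | 5.67

Join each matches row to its teams via team_id.
Group joined rows by teams.id; compute ROUND(AVG(m.goals_for), 2) per group.
  1: ids {3, 4, 9} → ROUND(AVG(m.goals_for), 2)=3
  4: ids {1, 5, 6, 7} → ROUND(AVG(m.goals_for), 2)=3
  10: ids {2, 8, 10} → ROUND(AVG(m.goals_for), 2)=5.67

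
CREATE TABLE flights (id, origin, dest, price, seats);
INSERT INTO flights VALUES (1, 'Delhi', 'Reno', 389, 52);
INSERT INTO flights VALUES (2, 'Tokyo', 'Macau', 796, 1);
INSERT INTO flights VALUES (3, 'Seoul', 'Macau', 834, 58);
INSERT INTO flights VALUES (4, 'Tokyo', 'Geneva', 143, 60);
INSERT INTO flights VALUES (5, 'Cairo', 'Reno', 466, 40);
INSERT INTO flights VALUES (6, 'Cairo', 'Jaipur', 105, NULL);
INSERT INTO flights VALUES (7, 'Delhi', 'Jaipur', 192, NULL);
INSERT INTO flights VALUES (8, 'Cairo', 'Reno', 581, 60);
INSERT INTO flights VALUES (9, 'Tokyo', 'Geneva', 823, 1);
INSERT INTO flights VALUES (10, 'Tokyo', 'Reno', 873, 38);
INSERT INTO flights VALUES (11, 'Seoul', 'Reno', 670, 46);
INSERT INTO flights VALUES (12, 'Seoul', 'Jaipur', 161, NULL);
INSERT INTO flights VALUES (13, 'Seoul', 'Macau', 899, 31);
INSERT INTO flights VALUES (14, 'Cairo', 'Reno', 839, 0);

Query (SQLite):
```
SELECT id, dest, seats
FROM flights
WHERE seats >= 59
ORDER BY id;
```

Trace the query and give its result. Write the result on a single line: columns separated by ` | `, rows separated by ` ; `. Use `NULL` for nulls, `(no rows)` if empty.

seats >= 59: ids {4, 8}

4 | Geneva | 60 ; 8 | Reno | 60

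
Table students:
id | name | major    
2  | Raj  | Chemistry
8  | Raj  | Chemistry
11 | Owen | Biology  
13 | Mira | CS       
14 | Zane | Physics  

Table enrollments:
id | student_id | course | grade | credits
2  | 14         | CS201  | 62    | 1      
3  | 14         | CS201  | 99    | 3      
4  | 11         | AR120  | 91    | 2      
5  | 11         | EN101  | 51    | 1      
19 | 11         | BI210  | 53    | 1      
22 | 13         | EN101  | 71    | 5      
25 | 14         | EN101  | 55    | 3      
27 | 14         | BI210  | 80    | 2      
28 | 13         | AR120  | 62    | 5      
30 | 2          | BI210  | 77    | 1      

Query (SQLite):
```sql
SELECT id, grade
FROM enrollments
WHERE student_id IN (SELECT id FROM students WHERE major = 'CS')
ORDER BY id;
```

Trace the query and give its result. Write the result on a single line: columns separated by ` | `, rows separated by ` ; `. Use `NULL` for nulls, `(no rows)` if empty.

22 | 71 ; 28 | 62

Inner query: students.id where major = 'CS'.
Outer: keep enrollments rows whose student_id is in that set.
Inner query → {13}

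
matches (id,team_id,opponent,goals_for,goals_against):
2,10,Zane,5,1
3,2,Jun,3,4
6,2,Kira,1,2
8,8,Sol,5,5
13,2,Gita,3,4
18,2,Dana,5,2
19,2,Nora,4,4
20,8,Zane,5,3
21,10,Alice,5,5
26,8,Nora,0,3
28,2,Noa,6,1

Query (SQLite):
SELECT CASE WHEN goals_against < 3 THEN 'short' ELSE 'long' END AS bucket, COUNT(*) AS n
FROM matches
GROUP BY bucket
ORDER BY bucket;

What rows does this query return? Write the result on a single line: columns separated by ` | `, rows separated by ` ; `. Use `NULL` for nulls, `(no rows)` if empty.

Bucket rows by goals_against < 3 → 'short' else 'long'; count each bucket.

long | 7 ; short | 4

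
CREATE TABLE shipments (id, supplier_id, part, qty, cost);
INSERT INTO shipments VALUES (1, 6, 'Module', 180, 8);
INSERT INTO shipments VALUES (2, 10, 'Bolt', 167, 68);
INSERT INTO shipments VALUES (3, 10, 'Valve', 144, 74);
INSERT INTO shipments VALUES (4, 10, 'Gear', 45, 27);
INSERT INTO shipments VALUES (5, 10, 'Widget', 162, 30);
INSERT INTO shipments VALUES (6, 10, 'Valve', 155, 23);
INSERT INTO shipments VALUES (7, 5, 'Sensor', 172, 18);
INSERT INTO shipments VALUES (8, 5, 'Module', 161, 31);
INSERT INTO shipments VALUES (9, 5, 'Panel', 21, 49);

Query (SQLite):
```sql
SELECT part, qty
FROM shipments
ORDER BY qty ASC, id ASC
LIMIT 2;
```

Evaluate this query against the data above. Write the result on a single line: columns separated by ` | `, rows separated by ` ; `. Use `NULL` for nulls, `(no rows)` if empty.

Panel | 21 ; Gear | 45

Sort by qty asc, tiebreak id asc: (21, id=9), (45, id=4), (144, id=3), (155, id=6), (161, id=8) …. Take first 2.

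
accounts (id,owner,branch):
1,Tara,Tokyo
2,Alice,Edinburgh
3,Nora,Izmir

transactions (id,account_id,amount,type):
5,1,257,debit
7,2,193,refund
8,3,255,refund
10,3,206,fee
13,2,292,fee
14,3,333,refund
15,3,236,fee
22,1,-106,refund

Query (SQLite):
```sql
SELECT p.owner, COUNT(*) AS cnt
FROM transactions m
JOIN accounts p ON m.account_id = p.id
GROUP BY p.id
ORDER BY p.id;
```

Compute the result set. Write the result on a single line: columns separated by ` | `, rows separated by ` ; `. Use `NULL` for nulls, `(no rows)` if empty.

Tara | 2 ; Alice | 2 ; Nora | 4

Join each transactions row to its accounts via account_id.
Group joined rows by accounts.id; compute COUNT(*) per group.
  1: ids {5, 22} → COUNT(*)=2
  2: ids {7, 13} → COUNT(*)=2
  3: ids {8, 10, 14, 15} → COUNT(*)=4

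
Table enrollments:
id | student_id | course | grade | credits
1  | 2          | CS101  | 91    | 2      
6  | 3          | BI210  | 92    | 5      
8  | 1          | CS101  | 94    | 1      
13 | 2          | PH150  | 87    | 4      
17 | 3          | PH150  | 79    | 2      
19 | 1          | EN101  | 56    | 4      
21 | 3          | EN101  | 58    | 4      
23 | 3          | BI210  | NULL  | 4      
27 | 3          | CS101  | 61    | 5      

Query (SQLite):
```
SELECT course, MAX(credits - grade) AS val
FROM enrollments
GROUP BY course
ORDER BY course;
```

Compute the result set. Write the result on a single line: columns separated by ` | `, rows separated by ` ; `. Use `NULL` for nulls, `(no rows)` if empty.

BI210 | -87 ; CS101 | -56 ; EN101 | -52 ; PH150 | -77

For each row compute credits - grade.
Group by course; take MAX of the expression per group.
  BI210: ids {6, 23} → MAX(credits - grade)=-87
  CS101: ids {1, 8, 27} → MAX(credits - grade)=-56
  EN101: ids {19, 21} → MAX(credits - grade)=-52
  PH150: ids {13, 17} → MAX(credits - grade)=-77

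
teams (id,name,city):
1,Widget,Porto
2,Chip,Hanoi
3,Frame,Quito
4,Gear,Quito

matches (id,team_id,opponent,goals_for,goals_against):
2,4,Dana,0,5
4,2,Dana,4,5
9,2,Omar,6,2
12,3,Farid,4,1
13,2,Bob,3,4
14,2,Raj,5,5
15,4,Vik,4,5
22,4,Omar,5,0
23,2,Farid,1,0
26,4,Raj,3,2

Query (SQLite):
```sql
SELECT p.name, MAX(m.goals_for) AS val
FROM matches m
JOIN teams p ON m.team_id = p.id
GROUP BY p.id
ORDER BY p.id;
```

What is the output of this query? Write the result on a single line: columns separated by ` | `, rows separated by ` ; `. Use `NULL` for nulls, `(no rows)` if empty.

Chip | 6 ; Frame | 4 ; Gear | 5

Join each matches row to its teams via team_id.
Group joined rows by teams.id; compute MAX(m.goals_for) per group.
  2: ids {4, 9, 13, 14, 23} → MAX(m.goals_for)=6
  3: ids {12} → MAX(m.goals_for)=4
  4: ids {2, 15, 22, 26} → MAX(m.goals_for)=5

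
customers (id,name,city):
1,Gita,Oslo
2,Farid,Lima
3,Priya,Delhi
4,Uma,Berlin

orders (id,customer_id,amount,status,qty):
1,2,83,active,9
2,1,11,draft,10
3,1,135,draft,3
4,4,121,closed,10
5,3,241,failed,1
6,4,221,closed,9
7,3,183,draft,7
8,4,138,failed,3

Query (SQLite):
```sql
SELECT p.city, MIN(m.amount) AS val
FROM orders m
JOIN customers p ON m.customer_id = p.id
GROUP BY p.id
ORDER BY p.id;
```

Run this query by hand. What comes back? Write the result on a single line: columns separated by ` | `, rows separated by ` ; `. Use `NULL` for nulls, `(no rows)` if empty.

Join each orders row to its customers via customer_id.
Group joined rows by customers.id; compute MIN(m.amount) per group.
  1: ids {2, 3} → MIN(m.amount)=11
  2: ids {1} → MIN(m.amount)=83
  3: ids {5, 7} → MIN(m.amount)=183
  4: ids {4, 6, 8} → MIN(m.amount)=121

Oslo | 11 ; Lima | 83 ; Delhi | 183 ; Berlin | 121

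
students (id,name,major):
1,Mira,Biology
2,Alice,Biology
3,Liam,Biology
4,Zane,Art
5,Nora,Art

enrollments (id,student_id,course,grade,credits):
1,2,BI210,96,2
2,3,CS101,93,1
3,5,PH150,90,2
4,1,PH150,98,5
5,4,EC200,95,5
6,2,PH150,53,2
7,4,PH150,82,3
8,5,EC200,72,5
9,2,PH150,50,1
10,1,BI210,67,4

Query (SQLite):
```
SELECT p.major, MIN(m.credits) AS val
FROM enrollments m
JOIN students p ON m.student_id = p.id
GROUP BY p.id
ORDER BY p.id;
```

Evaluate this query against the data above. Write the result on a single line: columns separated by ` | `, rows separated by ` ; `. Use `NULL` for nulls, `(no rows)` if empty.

Biology | 4 ; Biology | 1 ; Biology | 1 ; Art | 3 ; Art | 2

Join each enrollments row to its students via student_id.
Group joined rows by students.id; compute MIN(m.credits) per group.
  1: ids {4, 10} → MIN(m.credits)=4
  2: ids {1, 6, 9} → MIN(m.credits)=1
  3: ids {2} → MIN(m.credits)=1
  4: ids {5, 7} → MIN(m.credits)=3
  5: ids {3, 8} → MIN(m.credits)=2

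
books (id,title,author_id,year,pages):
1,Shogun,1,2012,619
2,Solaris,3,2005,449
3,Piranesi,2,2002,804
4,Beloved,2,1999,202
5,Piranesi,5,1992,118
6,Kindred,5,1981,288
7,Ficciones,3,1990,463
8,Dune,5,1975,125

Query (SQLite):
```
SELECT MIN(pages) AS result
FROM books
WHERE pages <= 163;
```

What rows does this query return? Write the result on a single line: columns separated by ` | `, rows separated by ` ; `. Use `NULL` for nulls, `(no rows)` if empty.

118

Rows where pages <= 163 → pages values: [118, 125].
MIN of non-NULL values = 118.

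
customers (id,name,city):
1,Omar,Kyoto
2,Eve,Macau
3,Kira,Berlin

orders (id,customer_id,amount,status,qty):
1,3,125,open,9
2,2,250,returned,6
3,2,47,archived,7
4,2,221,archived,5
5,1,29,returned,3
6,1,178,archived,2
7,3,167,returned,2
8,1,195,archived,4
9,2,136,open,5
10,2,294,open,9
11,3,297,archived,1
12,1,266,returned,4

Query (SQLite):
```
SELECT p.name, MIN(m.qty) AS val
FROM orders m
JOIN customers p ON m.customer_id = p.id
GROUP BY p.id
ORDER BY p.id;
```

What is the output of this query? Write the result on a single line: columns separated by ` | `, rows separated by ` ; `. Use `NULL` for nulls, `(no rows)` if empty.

Join each orders row to its customers via customer_id.
Group joined rows by customers.id; compute MIN(m.qty) per group.
  1: ids {5, 6, 8, 12} → MIN(m.qty)=2
  2: ids {2, 3, 4, 9, 10} → MIN(m.qty)=5
  3: ids {1, 7, 11} → MIN(m.qty)=1

Omar | 2 ; Eve | 5 ; Kira | 1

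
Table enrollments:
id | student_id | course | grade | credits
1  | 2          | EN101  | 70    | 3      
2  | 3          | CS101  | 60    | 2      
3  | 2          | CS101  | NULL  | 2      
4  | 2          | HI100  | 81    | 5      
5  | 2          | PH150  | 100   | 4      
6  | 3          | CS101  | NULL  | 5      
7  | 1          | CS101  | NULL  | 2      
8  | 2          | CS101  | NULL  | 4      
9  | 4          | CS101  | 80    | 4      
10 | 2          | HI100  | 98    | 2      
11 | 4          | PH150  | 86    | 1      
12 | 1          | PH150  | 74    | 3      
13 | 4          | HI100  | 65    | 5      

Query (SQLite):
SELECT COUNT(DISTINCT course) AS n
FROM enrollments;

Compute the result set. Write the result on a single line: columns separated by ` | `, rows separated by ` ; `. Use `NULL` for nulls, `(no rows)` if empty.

4

Count distinct non-NULL course values.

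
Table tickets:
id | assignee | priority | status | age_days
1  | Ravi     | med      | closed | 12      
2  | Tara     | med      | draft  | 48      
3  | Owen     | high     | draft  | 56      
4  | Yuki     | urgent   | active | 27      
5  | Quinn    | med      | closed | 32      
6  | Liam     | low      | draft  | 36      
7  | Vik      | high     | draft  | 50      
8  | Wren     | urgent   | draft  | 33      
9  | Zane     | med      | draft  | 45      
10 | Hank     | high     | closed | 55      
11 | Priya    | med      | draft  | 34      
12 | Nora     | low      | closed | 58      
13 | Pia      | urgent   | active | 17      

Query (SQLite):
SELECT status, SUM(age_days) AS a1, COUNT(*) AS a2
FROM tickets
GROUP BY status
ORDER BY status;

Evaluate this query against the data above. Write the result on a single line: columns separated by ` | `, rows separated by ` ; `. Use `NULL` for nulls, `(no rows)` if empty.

Group tickets by status.
Per group compute: SUM(age_days), COUNT(*).
  active: ids {4, 13} → SUM(age_days)=44, COUNT(*)=2
  closed: ids {1, 5, 10, 12} → SUM(age_days)=157, COUNT(*)=4
  draft: ids {2, 3, 6, 7, 8, 9, 11} → SUM(age_days)=302, COUNT(*)=7

active | 44 | 2 ; closed | 157 | 4 ; draft | 302 | 7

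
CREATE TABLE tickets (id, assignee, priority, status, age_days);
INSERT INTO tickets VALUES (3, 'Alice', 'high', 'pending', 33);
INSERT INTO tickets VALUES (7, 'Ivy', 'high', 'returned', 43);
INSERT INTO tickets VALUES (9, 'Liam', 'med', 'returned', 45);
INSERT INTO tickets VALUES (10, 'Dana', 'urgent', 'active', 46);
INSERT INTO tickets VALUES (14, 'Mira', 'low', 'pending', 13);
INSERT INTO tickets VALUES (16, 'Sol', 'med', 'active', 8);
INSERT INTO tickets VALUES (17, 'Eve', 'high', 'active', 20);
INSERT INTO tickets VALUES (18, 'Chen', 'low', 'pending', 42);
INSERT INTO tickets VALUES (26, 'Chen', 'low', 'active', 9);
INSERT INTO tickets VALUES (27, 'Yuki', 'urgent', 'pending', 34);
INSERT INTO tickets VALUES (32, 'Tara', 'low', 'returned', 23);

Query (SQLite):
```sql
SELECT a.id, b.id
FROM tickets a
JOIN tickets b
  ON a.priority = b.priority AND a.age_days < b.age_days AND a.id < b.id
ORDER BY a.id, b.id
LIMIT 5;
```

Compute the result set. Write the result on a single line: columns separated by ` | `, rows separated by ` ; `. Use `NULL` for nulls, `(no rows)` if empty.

3 | 7 ; 14 | 18 ; 14 | 32 ; 26 | 32

Pairs (a,b) with same priority, a.age_days < b.age_days, a.id < b.id.
priority groups: high:{3,7,17} low:{14,18,26,32} med:{9,16} urgent:{10,27}
Ordered by (a.id, b.id); first 5.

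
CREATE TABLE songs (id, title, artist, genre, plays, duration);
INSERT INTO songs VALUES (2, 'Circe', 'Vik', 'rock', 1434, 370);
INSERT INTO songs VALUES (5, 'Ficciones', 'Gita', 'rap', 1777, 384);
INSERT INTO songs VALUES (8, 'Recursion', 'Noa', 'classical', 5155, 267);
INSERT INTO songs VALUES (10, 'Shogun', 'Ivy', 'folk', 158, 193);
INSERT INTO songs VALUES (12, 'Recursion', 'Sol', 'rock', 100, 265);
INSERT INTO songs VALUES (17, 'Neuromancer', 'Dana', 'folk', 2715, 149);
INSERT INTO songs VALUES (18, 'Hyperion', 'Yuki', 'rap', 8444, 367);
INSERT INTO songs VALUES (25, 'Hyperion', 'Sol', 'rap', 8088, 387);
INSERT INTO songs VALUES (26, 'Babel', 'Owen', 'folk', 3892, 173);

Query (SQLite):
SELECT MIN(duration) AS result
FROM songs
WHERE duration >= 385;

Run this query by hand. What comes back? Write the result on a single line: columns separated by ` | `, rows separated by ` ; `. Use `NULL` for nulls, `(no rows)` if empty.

387

Rows where duration >= 385 → duration values: [387].
MIN of non-NULL values = 387.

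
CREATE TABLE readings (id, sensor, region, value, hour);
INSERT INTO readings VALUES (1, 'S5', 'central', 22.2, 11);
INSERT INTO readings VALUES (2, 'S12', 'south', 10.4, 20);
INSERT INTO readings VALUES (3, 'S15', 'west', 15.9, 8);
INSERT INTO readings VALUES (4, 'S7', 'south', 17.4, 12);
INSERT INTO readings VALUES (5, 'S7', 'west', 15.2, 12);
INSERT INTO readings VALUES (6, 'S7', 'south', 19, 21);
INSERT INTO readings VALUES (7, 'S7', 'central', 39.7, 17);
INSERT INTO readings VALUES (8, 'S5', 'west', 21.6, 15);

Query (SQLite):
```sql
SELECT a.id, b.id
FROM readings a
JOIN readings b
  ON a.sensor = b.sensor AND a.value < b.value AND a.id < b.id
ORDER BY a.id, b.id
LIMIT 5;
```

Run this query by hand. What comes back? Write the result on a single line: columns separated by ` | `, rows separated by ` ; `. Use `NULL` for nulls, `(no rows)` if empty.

4 | 6 ; 4 | 7 ; 5 | 6 ; 5 | 7 ; 6 | 7

Pairs (a,b) with same sensor, a.value < b.value, a.id < b.id.
sensor groups: S12:{2} S15:{3} S5:{1,8} S7:{4,5,6,7}
Ordered by (a.id, b.id); first 5.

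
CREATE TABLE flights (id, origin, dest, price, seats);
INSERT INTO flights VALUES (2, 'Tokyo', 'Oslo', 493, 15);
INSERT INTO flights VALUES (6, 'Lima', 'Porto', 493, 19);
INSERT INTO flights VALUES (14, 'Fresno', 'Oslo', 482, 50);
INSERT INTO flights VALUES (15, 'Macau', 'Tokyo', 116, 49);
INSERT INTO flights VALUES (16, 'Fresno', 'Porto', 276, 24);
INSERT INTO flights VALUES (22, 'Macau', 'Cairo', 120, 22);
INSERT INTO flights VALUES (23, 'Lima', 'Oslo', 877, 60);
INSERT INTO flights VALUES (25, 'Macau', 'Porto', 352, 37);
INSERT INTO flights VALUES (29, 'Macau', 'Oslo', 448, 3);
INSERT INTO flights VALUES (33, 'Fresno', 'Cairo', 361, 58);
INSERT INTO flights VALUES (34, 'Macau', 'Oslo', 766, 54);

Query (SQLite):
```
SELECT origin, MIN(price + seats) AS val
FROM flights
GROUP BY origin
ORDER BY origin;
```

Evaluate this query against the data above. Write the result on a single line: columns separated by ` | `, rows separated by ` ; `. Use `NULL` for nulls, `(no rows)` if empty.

Fresno | 300 ; Lima | 512 ; Macau | 142 ; Tokyo | 508

For each row compute price + seats.
Group by origin; take MIN of the expression per group.
  Fresno: ids {14, 16, 33} → MIN(price + seats)=300
  Lima: ids {6, 23} → MIN(price + seats)=512
  Macau: ids {15, 22, 25, 29, 34} → MIN(price + seats)=142
  Tokyo: ids {2} → MIN(price + seats)=508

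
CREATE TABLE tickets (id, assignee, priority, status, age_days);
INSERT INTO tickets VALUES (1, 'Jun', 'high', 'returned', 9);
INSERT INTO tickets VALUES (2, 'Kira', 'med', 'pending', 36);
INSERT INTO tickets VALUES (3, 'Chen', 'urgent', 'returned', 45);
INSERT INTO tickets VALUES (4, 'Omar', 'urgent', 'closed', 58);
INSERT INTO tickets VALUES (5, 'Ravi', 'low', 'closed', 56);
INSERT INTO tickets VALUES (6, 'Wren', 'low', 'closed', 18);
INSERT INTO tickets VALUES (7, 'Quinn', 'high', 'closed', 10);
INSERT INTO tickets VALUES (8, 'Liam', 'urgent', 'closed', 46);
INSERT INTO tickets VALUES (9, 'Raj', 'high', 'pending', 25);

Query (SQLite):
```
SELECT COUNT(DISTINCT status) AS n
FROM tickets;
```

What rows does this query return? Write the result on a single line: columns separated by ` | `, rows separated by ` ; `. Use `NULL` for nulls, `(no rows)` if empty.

3

Count distinct non-NULL status values.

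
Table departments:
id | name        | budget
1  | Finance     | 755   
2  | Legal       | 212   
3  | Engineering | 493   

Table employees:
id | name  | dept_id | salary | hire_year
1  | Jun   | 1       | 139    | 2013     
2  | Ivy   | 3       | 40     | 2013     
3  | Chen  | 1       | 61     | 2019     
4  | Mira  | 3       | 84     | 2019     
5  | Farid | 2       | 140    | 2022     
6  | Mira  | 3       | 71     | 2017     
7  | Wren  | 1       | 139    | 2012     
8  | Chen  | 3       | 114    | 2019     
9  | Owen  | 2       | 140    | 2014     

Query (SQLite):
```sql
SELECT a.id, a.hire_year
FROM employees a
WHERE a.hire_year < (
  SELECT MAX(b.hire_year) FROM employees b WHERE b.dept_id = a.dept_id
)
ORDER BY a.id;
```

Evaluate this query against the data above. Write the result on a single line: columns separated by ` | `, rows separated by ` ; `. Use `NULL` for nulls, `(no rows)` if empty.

1 | 2013 ; 2 | 2013 ; 6 | 2017 ; 7 | 2012 ; 9 | 2014

For each employees row a, compute MAX(hire_year) over rows sharing a.dept_id.
Keep row a if a.hire_year < that per-group MAX.
  dept_id=1: MAX(hire_year) = 2019
  dept_id=2: MAX(hire_year) = 2022
  dept_id=3: MAX(hire_year) = 2019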